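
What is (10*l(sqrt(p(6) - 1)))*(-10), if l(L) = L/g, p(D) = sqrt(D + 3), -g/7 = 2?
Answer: 50*sqrt(2)/7 ≈ 10.102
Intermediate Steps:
g = -14 (g = -7*2 = -14)
p(D) = sqrt(3 + D)
l(L) = -L/14 (l(L) = L/(-14) = L*(-1/14) = -L/14)
(10*l(sqrt(p(6) - 1)))*(-10) = (10*(-sqrt(sqrt(3 + 6) - 1)/14))*(-10) = (10*(-sqrt(sqrt(9) - 1)/14))*(-10) = (10*(-sqrt(3 - 1)/14))*(-10) = (10*(-sqrt(2)/14))*(-10) = -5*sqrt(2)/7*(-10) = 50*sqrt(2)/7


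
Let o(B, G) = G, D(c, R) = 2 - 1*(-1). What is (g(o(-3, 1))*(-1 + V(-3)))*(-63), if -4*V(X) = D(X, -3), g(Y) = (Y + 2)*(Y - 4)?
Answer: -3969/4 ≈ -992.25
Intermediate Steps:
D(c, R) = 3 (D(c, R) = 2 + 1 = 3)
g(Y) = (-4 + Y)*(2 + Y) (g(Y) = (2 + Y)*(-4 + Y) = (-4 + Y)*(2 + Y))
V(X) = -3/4 (V(X) = -1/4*3 = -3/4)
(g(o(-3, 1))*(-1 + V(-3)))*(-63) = ((-8 + 1**2 - 2*1)*(-1 - 3/4))*(-63) = ((-8 + 1 - 2)*(-7/4))*(-63) = -9*(-7/4)*(-63) = (63/4)*(-63) = -3969/4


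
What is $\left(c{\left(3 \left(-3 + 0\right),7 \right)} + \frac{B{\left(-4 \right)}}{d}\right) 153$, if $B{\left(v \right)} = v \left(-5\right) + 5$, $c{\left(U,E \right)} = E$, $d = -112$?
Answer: $\frac{116127}{112} \approx 1036.8$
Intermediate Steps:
$B{\left(v \right)} = 5 - 5 v$ ($B{\left(v \right)} = - 5 v + 5 = 5 - 5 v$)
$\left(c{\left(3 \left(-3 + 0\right),7 \right)} + \frac{B{\left(-4 \right)}}{d}\right) 153 = \left(7 + \frac{5 - -20}{-112}\right) 153 = \left(7 + \left(5 + 20\right) \left(- \frac{1}{112}\right)\right) 153 = \left(7 + 25 \left(- \frac{1}{112}\right)\right) 153 = \left(7 - \frac{25}{112}\right) 153 = \frac{759}{112} \cdot 153 = \frac{116127}{112}$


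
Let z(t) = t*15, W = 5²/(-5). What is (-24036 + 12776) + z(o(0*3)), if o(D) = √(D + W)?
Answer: -11260 + 15*I*√5 ≈ -11260.0 + 33.541*I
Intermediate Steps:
W = -5 (W = 25*(-⅕) = -5)
o(D) = √(-5 + D) (o(D) = √(D - 5) = √(-5 + D))
z(t) = 15*t
(-24036 + 12776) + z(o(0*3)) = (-24036 + 12776) + 15*√(-5 + 0*3) = -11260 + 15*√(-5 + 0) = -11260 + 15*√(-5) = -11260 + 15*(I*√5) = -11260 + 15*I*√5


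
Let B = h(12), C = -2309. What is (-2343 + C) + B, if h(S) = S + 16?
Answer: -4624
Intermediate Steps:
h(S) = 16 + S
B = 28 (B = 16 + 12 = 28)
(-2343 + C) + B = (-2343 - 2309) + 28 = -4652 + 28 = -4624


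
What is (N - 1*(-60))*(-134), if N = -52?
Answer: -1072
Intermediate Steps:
(N - 1*(-60))*(-134) = (-52 - 1*(-60))*(-134) = (-52 + 60)*(-134) = 8*(-134) = -1072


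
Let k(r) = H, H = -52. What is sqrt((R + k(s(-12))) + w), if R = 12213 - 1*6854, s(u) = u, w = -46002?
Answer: I*sqrt(40695) ≈ 201.73*I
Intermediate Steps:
k(r) = -52
R = 5359 (R = 12213 - 6854 = 5359)
sqrt((R + k(s(-12))) + w) = sqrt((5359 - 52) - 46002) = sqrt(5307 - 46002) = sqrt(-40695) = I*sqrt(40695)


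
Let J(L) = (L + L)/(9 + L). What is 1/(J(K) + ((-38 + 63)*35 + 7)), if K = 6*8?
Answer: 19/16790 ≈ 0.0011316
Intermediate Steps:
K = 48
J(L) = 2*L/(9 + L) (J(L) = (2*L)/(9 + L) = 2*L/(9 + L))
1/(J(K) + ((-38 + 63)*35 + 7)) = 1/(2*48/(9 + 48) + ((-38 + 63)*35 + 7)) = 1/(2*48/57 + (25*35 + 7)) = 1/(2*48*(1/57) + (875 + 7)) = 1/(32/19 + 882) = 1/(16790/19) = 19/16790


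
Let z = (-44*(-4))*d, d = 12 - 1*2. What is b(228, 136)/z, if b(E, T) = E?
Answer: 57/440 ≈ 0.12955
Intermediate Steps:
d = 10 (d = 12 - 2 = 10)
z = 1760 (z = -44*(-4)*10 = 176*10 = 1760)
b(228, 136)/z = 228/1760 = 228*(1/1760) = 57/440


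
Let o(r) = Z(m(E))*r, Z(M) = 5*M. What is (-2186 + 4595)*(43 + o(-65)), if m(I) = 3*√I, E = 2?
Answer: 103587 - 2348775*√2 ≈ -3.2181e+6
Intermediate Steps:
o(r) = 15*r*√2 (o(r) = (5*(3*√2))*r = (15*√2)*r = 15*r*√2)
(-2186 + 4595)*(43 + o(-65)) = (-2186 + 4595)*(43 + 15*(-65)*√2) = 2409*(43 - 975*√2) = 103587 - 2348775*√2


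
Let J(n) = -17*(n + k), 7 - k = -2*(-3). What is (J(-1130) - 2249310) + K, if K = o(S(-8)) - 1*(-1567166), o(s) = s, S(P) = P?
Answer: -662959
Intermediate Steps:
k = 1 (k = 7 - (-2)*(-3) = 7 - 1*6 = 7 - 6 = 1)
J(n) = -17 - 17*n (J(n) = -17*(n + 1) = -17*(1 + n) = -17 - 17*n)
K = 1567158 (K = -8 - 1*(-1567166) = -8 + 1567166 = 1567158)
(J(-1130) - 2249310) + K = ((-17 - 17*(-1130)) - 2249310) + 1567158 = ((-17 + 19210) - 2249310) + 1567158 = (19193 - 2249310) + 1567158 = -2230117 + 1567158 = -662959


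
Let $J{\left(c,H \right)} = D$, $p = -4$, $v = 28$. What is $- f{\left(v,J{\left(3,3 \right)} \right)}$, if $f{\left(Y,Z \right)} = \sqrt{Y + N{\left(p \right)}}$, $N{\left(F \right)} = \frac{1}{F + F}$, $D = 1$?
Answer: $- \frac{\sqrt{446}}{4} \approx -5.2797$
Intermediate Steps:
$J{\left(c,H \right)} = 1$
$N{\left(F \right)} = \frac{1}{2 F}$
$f{\left(Y,Z \right)} = \sqrt{- \frac{1}{8} + Y}$ ($f{\left(Y,Z \right)} = \sqrt{Y + \frac{1}{2 \left(-4\right)}} = \sqrt{Y + \frac{1}{2} \left(- \frac{1}{4}\right)} = \sqrt{Y - \frac{1}{8}} = \sqrt{- \frac{1}{8} + Y}$)
$- f{\left(v,J{\left(3,3 \right)} \right)} = - \frac{\sqrt{-2 + 16 \cdot 28}}{4} = - \frac{\sqrt{-2 + 448}}{4} = - \frac{\sqrt{446}}{4}$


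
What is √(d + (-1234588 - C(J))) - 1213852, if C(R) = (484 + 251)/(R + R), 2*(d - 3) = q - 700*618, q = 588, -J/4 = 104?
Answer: -1213852 + I*√15689582701/104 ≈ -1.2139e+6 + 1204.4*I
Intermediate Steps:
J = -416 (J = -4*104 = -416)
d = -216003 (d = 3 + (588 - 700*618)/2 = 3 + (588 - 432600)/2 = 3 + (½)*(-432012) = 3 - 216006 = -216003)
C(R) = 735/(2*R) (C(R) = 735/((2*R)) = 735*(1/(2*R)) = 735/(2*R))
√(d + (-1234588 - C(J))) - 1213852 = √(-216003 + (-1234588 - 735/(2*(-416)))) - 1213852 = √(-216003 + (-1234588 - 735*(-1)/(2*416))) - 1213852 = √(-216003 + (-1234588 - 1*(-735/832))) - 1213852 = √(-216003 + (-1234588 + 735/832)) - 1213852 = √(-216003 - 1027176481/832) - 1213852 = √(-1206890977/832) - 1213852 = I*√15689582701/104 - 1213852 = -1213852 + I*√15689582701/104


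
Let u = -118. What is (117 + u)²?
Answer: 1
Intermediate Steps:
(117 + u)² = (117 - 118)² = (-1)² = 1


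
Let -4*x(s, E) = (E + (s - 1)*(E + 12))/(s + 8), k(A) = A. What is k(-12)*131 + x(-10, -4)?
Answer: -3167/2 ≈ -1583.5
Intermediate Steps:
x(s, E) = -(E + (-1 + s)*(12 + E))/(4*(8 + s)) (x(s, E) = -(E + (s - 1)*(E + 12))/(4*(s + 8)) = -(E + (-1 + s)*(12 + E))/(4*(8 + s)))
k(-12)*131 + x(-10, -4) = -12*131 + (12 - 12*(-10) - 1*(-4)*(-10))/(4*(8 - 10)) = -1572 + (¼)*(12 + 120 - 40)/(-2) = -1572 + (¼)*(-½)*92 = -1572 - 23/2 = -3167/2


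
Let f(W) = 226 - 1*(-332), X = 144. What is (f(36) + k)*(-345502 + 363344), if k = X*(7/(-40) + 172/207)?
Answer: 1338720944/115 ≈ 1.1641e+7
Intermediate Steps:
f(W) = 558 (f(W) = 226 + 332 = 558)
k = 10862/115 (k = 144*(7/(-40) + 172/207) = 144*(7*(-1/40) + 172*(1/207)) = 144*(-7/40 + 172/207) = 144*(5431/8280) = 10862/115 ≈ 94.452)
(f(36) + k)*(-345502 + 363344) = (558 + 10862/115)*(-345502 + 363344) = (75032/115)*17842 = 1338720944/115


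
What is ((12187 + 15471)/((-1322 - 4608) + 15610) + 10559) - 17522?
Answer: -33687091/4840 ≈ -6960.1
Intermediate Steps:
((12187 + 15471)/((-1322 - 4608) + 15610) + 10559) - 17522 = (27658/(-5930 + 15610) + 10559) - 17522 = (27658/9680 + 10559) - 17522 = (27658*(1/9680) + 10559) - 17522 = (13829/4840 + 10559) - 17522 = 51119389/4840 - 17522 = -33687091/4840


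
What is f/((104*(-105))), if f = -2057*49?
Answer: 14399/1560 ≈ 9.2301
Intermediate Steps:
f = -100793
f/((104*(-105))) = -100793/(104*(-105)) = -100793/(-10920) = -100793*(-1/10920) = 14399/1560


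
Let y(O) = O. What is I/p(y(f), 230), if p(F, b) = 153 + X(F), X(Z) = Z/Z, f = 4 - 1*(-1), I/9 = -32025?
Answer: -41175/22 ≈ -1871.6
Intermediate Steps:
I = -288225 (I = 9*(-32025) = -288225)
f = 5 (f = 4 + 1 = 5)
X(Z) = 1
p(F, b) = 154 (p(F, b) = 153 + 1 = 154)
I/p(y(f), 230) = -288225/154 = -288225*1/154 = -41175/22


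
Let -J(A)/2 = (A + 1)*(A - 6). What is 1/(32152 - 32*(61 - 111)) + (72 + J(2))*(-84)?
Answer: -272176127/33752 ≈ -8064.0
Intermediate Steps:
J(A) = -2*(1 + A)*(-6 + A) (J(A) = -2*(A + 1)*(A - 6) = -2*(1 + A)*(-6 + A))
1/(32152 - 32*(61 - 111)) + (72 + J(2))*(-84) = 1/(32152 - 32*(61 - 111)) + (72 + (12 - 2*2² + 10*2))*(-84) = 1/(32152 - 32*(-50)) + (72 + (12 - 2*4 + 20))*(-84) = 1/(32152 + 1600) + (72 + (12 - 8 + 20))*(-84) = 1/33752 + (72 + 24)*(-84) = 1/33752 + 96*(-84) = 1/33752 - 8064 = -272176127/33752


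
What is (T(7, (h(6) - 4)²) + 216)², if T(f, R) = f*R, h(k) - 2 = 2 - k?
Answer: 219024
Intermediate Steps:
h(k) = 4 - k (h(k) = 2 + (2 - k) = 4 - k)
T(f, R) = R*f
(T(7, (h(6) - 4)²) + 216)² = (((4 - 1*6) - 4)²*7 + 216)² = (((4 - 6) - 4)²*7 + 216)² = ((-2 - 4)²*7 + 216)² = ((-6)²*7 + 216)² = (36*7 + 216)² = (252 + 216)² = 468² = 219024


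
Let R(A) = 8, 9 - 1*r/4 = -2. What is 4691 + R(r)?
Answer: 4699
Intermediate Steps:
r = 44 (r = 36 - 4*(-2) = 36 + 8 = 44)
4691 + R(r) = 4691 + 8 = 4699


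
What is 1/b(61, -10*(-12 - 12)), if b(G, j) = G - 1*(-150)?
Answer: 1/211 ≈ 0.0047393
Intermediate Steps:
b(G, j) = 150 + G (b(G, j) = G + 150 = 150 + G)
1/b(61, -10*(-12 - 12)) = 1/(150 + 61) = 1/211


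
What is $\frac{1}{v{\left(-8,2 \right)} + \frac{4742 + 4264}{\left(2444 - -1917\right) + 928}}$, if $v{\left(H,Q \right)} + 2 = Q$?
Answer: $\frac{1763}{3002} \approx 0.58728$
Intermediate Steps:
$v{\left(H,Q \right)} = -2 + Q$
$\frac{1}{v{\left(-8,2 \right)} + \frac{4742 + 4264}{\left(2444 - -1917\right) + 928}} = \frac{1}{\left(-2 + 2\right) + \frac{4742 + 4264}{\left(2444 - -1917\right) + 928}} = \frac{1}{0 + \frac{9006}{\left(2444 + 1917\right) + 928}} = \frac{1}{0 + \frac{9006}{4361 + 928}} = \frac{1}{0 + \frac{9006}{5289}} = \frac{1}{0 + 9006 \cdot \frac{1}{5289}} = \frac{1}{0 + \frac{3002}{1763}} = \frac{1}{\frac{3002}{1763}} = \frac{1763}{3002}$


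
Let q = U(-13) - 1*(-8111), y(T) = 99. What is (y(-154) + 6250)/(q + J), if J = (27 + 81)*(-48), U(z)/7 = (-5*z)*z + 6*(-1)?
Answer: -6349/3030 ≈ -2.0954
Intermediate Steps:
U(z) = -42 - 35*z² (U(z) = 7*((-5*z)*z + 6*(-1)) = 7*(-5*z² - 6) = 7*(-6 - 5*z²) = -42 - 35*z²)
q = 2154 (q = (-42 - 35*(-13)²) - 1*(-8111) = (-42 - 35*169) + 8111 = (-42 - 5915) + 8111 = -5957 + 8111 = 2154)
J = -5184 (J = 108*(-48) = -5184)
(y(-154) + 6250)/(q + J) = (99 + 6250)/(2154 - 5184) = 6349/(-3030) = 6349*(-1/3030) = -6349/3030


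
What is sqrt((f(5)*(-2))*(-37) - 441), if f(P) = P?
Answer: I*sqrt(71) ≈ 8.4261*I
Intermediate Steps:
sqrt((f(5)*(-2))*(-37) - 441) = sqrt((5*(-2))*(-37) - 441) = sqrt(-10*(-37) - 441) = sqrt(370 - 441) = sqrt(-71) = I*sqrt(71)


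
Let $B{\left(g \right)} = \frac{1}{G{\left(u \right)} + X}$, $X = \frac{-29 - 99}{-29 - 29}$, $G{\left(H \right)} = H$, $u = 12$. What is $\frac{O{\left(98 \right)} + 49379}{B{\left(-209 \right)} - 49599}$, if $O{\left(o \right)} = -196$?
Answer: $- \frac{20263396}{20434759} \approx -0.99161$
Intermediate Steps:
$X = \frac{64}{29}$ ($X = - \frac{128}{-58} = \left(-128\right) \left(- \frac{1}{58}\right) = \frac{64}{29} \approx 2.2069$)
$B{\left(g \right)} = \frac{29}{412}$ ($B{\left(g \right)} = \frac{1}{12 + \frac{64}{29}} = \frac{1}{\frac{412}{29}} = \frac{29}{412}$)
$\frac{O{\left(98 \right)} + 49379}{B{\left(-209 \right)} - 49599} = \frac{-196 + 49379}{\frac{29}{412} - 49599} = \frac{49183}{- \frac{20434759}{412}} = 49183 \left(- \frac{412}{20434759}\right) = - \frac{20263396}{20434759}$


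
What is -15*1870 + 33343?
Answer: 5293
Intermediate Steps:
-15*1870 + 33343 = -28050 + 33343 = 5293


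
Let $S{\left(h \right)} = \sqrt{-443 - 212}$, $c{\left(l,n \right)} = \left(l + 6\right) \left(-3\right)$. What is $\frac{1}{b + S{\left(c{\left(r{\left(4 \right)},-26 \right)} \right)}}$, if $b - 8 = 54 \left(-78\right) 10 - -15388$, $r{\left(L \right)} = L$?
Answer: $- \frac{204}{5451701} - \frac{i \sqrt{655}}{714172831} \approx -3.7419 \cdot 10^{-5} - 3.5836 \cdot 10^{-8} i$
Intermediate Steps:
$c{\left(l,n \right)} = -18 - 3 l$ ($c{\left(l,n \right)} = \left(6 + l\right) \left(-3\right) = -18 - 3 l$)
$S{\left(h \right)} = i \sqrt{655}$ ($S{\left(h \right)} = \sqrt{-655} = i \sqrt{655}$)
$b = -26724$ ($b = 8 + \left(54 \left(-78\right) 10 - -15388\right) = 8 + \left(\left(-4212\right) 10 + \left(-28687 + 44075\right)\right) = 8 + \left(-42120 + 15388\right) = 8 - 26732 = -26724$)
$\frac{1}{b + S{\left(c{\left(r{\left(4 \right)},-26 \right)} \right)}} = \frac{1}{-26724 + i \sqrt{655}}$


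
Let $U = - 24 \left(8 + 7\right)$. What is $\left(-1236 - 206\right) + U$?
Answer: $-1802$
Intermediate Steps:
$U = -360$ ($U = \left(-24\right) 15 = -360$)
$\left(-1236 - 206\right) + U = \left(-1236 - 206\right) - 360 = -1442 - 360 = -1802$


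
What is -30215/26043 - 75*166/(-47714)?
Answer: -558721580/621307851 ≈ -0.89927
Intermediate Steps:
-30215/26043 - 75*166/(-47714) = -30215*1/26043 - 12450*(-1/47714) = -30215/26043 + 6225/23857 = -558721580/621307851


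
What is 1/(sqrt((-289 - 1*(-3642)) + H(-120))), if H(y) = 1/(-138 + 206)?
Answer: 2*sqrt(3876085)/228005 ≈ 0.017270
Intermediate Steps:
H(y) = 1/68
1/(sqrt((-289 - 1*(-3642)) + H(-120))) = 1/(sqrt((-289 - 1*(-3642)) + 1/68)) = 1/(sqrt((-289 + 3642) + 1/68)) = 1/(sqrt(3353 + 1/68)) = 1/(sqrt(228005/68)) = 1/(sqrt(3876085)/34) = 2*sqrt(3876085)/228005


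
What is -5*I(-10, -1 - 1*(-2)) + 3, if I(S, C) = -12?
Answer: 63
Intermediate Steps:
-5*I(-10, -1 - 1*(-2)) + 3 = -5*(-12) + 3 = 60 + 3 = 63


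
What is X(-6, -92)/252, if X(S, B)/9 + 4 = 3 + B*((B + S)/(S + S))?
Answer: -2257/84 ≈ -26.869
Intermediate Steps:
X(S, B) = -9 + 9*B*(B + S)/(2*S) (X(S, B) = -36 + 9*(3 + B*((B + S)/(S + S))) = -36 + 9*(3 + B*((B + S)/((2*S)))) = -36 + 9*(3 + B*((B + S)*(1/(2*S)))) = -36 + 9*(3 + B*((B + S)/(2*S))) = -36 + 9*(3 + B*(B + S)/(2*S)) = -36 + (27 + 9*B*(B + S)/(2*S)) = -9 + 9*B*(B + S)/(2*S))
X(-6, -92)/252 = ((9/2)*((-92)² - 6*(-2 - 92))/(-6))/252 = ((9/2)*(-⅙)*(8464 - 6*(-94)))*(1/252) = ((9/2)*(-⅙)*(8464 + 564))*(1/252) = ((9/2)*(-⅙)*9028)*(1/252) = -6771*1/252 = -2257/84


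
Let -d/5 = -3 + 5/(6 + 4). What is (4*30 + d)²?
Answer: 70225/4 ≈ 17556.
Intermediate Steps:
d = 25/2 (d = -5*(-3 + 5/(6 + 4)) = -5*(-3 + 5/10) = -5*(-3 + (⅒)*5) = -5*(-3 + ½) = -5*(-5/2) = 25/2 ≈ 12.500)
(4*30 + d)² = (4*30 + 25/2)² = (120 + 25/2)² = (265/2)² = 70225/4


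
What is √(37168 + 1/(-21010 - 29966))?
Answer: √670715292318/4248 ≈ 192.79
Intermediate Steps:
√(37168 + 1/(-21010 - 29966)) = √(37168 + 1/(-50976)) = √(37168 - 1/50976) = √(1894675967/50976) = √670715292318/4248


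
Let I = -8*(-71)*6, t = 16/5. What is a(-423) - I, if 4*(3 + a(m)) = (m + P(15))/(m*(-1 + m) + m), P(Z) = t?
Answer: -12206538479/3578580 ≈ -3411.0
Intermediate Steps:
t = 16/5 (t = 16*(1/5) = 16/5 ≈ 3.2000)
P(Z) = 16/5
I = 3408 (I = 568*6 = 3408)
a(m) = -3 + (16/5 + m)/(4*(m + m*(-1 + m))) (a(m) = -3 + ((m + 16/5)/(m*(-1 + m) + m))/4 = -3 + ((16/5 + m)/(m + m*(-1 + m)))/4 = -3 + (16/5 + m)/(4*(m + m*(-1 + m))))
a(-423) - I = (-3 + (1/4)/(-423) + (4/5)/(-423)**2) - 1*3408 = (-3 + (1/4)*(-1/423) + (4/5)*(1/178929)) - 3408 = (-3 - 1/1692 + 4/894645) - 3408 = -10737839/3578580 - 3408 = -12206538479/3578580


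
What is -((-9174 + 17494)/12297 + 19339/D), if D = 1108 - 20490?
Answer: 76553443/238340454 ≈ 0.32119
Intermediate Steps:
D = -19382
-((-9174 + 17494)/12297 + 19339/D) = -((-9174 + 17494)/12297 + 19339/(-19382)) = -(8320*(1/12297) + 19339*(-1/19382)) = -(8320/12297 - 19339/19382) = -1*(-76553443/238340454) = 76553443/238340454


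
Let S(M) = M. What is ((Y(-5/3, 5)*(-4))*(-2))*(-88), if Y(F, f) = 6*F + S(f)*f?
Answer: -10560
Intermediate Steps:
Y(F, f) = f² + 6*F (Y(F, f) = 6*F + f*f = 6*F + f² = f² + 6*F)
((Y(-5/3, 5)*(-4))*(-2))*(-88) = (((5² + 6*(-5/3))*(-4))*(-2))*(-88) = (((25 + 6*(-5*⅓))*(-4))*(-2))*(-88) = (((25 + 6*(-5/3))*(-4))*(-2))*(-88) = (((25 - 10)*(-4))*(-2))*(-88) = ((15*(-4))*(-2))*(-88) = -60*(-2)*(-88) = 120*(-88) = -10560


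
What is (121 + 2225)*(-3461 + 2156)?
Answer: -3061530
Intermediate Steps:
(121 + 2225)*(-3461 + 2156) = 2346*(-1305) = -3061530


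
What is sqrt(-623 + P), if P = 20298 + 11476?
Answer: sqrt(31151) ≈ 176.50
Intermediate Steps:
P = 31774
sqrt(-623 + P) = sqrt(-623 + 31774) = sqrt(31151)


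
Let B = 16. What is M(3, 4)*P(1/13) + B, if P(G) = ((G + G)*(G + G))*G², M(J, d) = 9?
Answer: 457012/28561 ≈ 16.001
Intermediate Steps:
P(G) = 4*G⁴ (P(G) = ((2*G)*(2*G))*G² = (4*G²)*G² = 4*G⁴)
M(3, 4)*P(1/13) + B = 9*(4*(1/13)⁴) + 16 = 9*(4*(1/28561)) + 16 = 9*(4/28561) + 16 = 36/28561 + 16 = 457012/28561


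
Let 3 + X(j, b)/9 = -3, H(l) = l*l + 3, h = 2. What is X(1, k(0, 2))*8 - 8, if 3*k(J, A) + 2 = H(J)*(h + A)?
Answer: -440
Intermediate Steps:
H(l) = 3 + l**2 (H(l) = l**2 + 3 = 3 + l**2)
k(J, A) = -2/3 + (2 + A)*(3 + J**2)/3 (k(J, A) = -2/3 + ((3 + J**2)*(2 + A))/3 = -2/3 + ((2 + A)*(3 + J**2))/3 = -2/3 + (2 + A)*(3 + J**2)/3)
X(j, b) = -54 (X(j, b) = -27 + 9*(-3) = -27 - 27 = -54)
X(1, k(0, 2))*8 - 8 = -54*8 - 8 = -432 - 8 = -440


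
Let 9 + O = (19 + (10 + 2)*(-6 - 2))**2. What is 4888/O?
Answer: 611/740 ≈ 0.82568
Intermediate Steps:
O = 5920 (O = -9 + (19 + (10 + 2)*(-6 - 2))**2 = -9 + (19 + 12*(-8))**2 = -9 + (19 - 96)**2 = -9 + (-77)**2 = -9 + 5929 = 5920)
4888/O = 4888/5920 = 4888*(1/5920) = 611/740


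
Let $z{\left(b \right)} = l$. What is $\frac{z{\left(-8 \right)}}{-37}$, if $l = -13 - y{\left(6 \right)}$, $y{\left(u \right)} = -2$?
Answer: $\frac{11}{37} \approx 0.2973$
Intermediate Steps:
$l = -11$ ($l = -13 - -2 = -13 + 2 = -11$)
$z{\left(b \right)} = -11$
$\frac{z{\left(-8 \right)}}{-37} = - \frac{11}{-37} = \left(-11\right) \left(- \frac{1}{37}\right) = \frac{11}{37}$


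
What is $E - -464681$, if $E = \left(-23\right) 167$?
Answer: $460840$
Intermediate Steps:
$E = -3841$
$E - -464681 = -3841 - -464681 = -3841 + 464681 = 460840$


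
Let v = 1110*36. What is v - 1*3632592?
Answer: -3592632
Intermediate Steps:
v = 39960
v - 1*3632592 = 39960 - 1*3632592 = 39960 - 3632592 = -3592632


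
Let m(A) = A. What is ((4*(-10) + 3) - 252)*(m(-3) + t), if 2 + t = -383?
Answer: 112132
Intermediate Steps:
t = -385 (t = -2 - 383 = -385)
((4*(-10) + 3) - 252)*(m(-3) + t) = ((4*(-10) + 3) - 252)*(-3 - 385) = ((-40 + 3) - 252)*(-388) = (-37 - 252)*(-388) = -289*(-388) = 112132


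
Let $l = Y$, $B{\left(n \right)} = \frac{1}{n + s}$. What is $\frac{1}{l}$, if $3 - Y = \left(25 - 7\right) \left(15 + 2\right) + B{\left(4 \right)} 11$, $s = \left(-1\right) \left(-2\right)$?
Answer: $- \frac{6}{1829} \approx -0.0032805$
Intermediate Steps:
$s = 2$
$B{\left(n \right)} = \frac{1}{2 + n}$ ($B{\left(n \right)} = \frac{1}{n + 2} = \frac{1}{2 + n}$)
$Y = - \frac{1829}{6}$ ($Y = 3 - \left(\left(25 - 7\right) \left(15 + 2\right) + \frac{1}{2 + 4} \cdot 11\right) = 3 - \left(18 \cdot 17 + \frac{1}{6} \cdot 11\right) = 3 - \left(306 + \frac{1}{6} \cdot 11\right) = 3 - \left(306 + \frac{11}{6}\right) = 3 - \frac{1847}{6} = - \frac{1829}{6} \approx -304.83$)
$l = - \frac{1829}{6} \approx -304.83$
$\frac{1}{l} = \frac{1}{- \frac{1829}{6}} = - \frac{6}{1829}$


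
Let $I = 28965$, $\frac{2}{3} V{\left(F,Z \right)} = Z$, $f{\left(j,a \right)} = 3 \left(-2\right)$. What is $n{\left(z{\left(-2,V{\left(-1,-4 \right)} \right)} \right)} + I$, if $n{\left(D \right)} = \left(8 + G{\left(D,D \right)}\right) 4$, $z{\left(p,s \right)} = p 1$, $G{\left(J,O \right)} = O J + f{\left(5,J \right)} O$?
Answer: $29061$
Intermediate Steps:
$f{\left(j,a \right)} = -6$
$V{\left(F,Z \right)} = \frac{3 Z}{2}$
$G{\left(J,O \right)} = - 6 O + J O$ ($G{\left(J,O \right)} = O J - 6 O = J O - 6 O = - 6 O + J O$)
$z{\left(p,s \right)} = p$
$n{\left(D \right)} = 32 + 4 D \left(-6 + D\right)$ ($n{\left(D \right)} = \left(8 + D \left(-6 + D\right)\right) 4 = 32 + 4 D \left(-6 + D\right)$)
$n{\left(z{\left(-2,V{\left(-1,-4 \right)} \right)} \right)} + I = \left(32 + 4 \left(-2\right) \left(-6 - 2\right)\right) + 28965 = \left(32 + 4 \left(-2\right) \left(-8\right)\right) + 28965 = \left(32 + 64\right) + 28965 = 96 + 28965 = 29061$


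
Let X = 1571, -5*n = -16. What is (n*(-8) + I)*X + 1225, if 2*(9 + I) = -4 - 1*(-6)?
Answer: -257803/5 ≈ -51561.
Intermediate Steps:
n = 16/5 (n = -⅕*(-16) = 16/5 ≈ 3.2000)
I = -8 (I = -9 + (-4 - 1*(-6))/2 = -9 + (-4 + 6)/2 = -9 + (½)*2 = -9 + 1 = -8)
(n*(-8) + I)*X + 1225 = ((16/5)*(-8) - 8)*1571 + 1225 = (-128/5 - 8)*1571 + 1225 = -168/5*1571 + 1225 = -263928/5 + 1225 = -257803/5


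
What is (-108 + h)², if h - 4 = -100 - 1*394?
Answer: 357604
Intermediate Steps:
h = -490 (h = 4 + (-100 - 1*394) = 4 + (-100 - 394) = 4 - 494 = -490)
(-108 + h)² = (-108 - 490)² = (-598)² = 357604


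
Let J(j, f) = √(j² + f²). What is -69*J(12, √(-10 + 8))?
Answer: -69*√142 ≈ -822.23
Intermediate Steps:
J(j, f) = √(f² + j²)
-69*J(12, √(-10 + 8)) = -69*√((√(-10 + 8))² + 12²) = -69*√((√(-2))² + 144) = -69*√((I*√2)² + 144) = -69*√(-2 + 144) = -69*√142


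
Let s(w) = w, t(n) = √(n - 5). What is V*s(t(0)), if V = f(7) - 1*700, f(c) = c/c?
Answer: -699*I*√5 ≈ -1563.0*I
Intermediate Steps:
t(n) = √(-5 + n)
f(c) = 1
V = -699 (V = 1 - 1*700 = 1 - 700 = -699)
V*s(t(0)) = -699*√(-5 + 0) = -699*I*√5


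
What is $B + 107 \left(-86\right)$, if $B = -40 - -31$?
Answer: $-9211$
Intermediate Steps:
$B = -9$ ($B = -40 + 31 = -9$)
$B + 107 \left(-86\right) = -9 + 107 \left(-86\right) = -9 - 9202 = -9211$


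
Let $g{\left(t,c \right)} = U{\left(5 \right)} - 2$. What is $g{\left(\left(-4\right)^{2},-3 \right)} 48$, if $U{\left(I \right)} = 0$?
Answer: $-96$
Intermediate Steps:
$g{\left(t,c \right)} = -2$ ($g{\left(t,c \right)} = 0 - 2 = -2$)
$g{\left(\left(-4\right)^{2},-3 \right)} 48 = \left(-2\right) 48 = -96$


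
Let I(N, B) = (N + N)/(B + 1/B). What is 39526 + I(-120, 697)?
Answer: 1920195878/48581 ≈ 39526.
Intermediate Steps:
I(N, B) = 2*N/(B + 1/B) (I(N, B) = (2*N)/(B + 1/B) = 2*N/(B + 1/B))
39526 + I(-120, 697) = 39526 + 2*697*(-120)/(1 + 697**2) = 39526 + 2*697*(-120)/(1 + 485809) = 39526 + 2*697*(-120)/485810 = 39526 + 2*697*(-120)*(1/485810) = 39526 - 16728/48581 = 1920195878/48581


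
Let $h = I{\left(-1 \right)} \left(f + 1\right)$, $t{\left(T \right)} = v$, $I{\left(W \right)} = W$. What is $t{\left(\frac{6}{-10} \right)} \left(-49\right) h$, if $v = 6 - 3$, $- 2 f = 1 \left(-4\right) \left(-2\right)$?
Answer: $-441$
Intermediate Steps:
$f = -4$ ($f = - \frac{1 \left(-4\right) \left(-2\right)}{2} = - \frac{\left(-4\right) \left(-2\right)}{2} = \left(- \frac{1}{2}\right) 8 = -4$)
$v = 3$
$t{\left(T \right)} = 3$
$h = 3$ ($h = - (-4 + 1) = \left(-1\right) \left(-3\right) = 3$)
$t{\left(\frac{6}{-10} \right)} \left(-49\right) h = 3 \left(-49\right) 3 = \left(-147\right) 3 = -441$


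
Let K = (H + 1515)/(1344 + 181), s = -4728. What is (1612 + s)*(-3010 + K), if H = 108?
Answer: 14298161732/1525 ≈ 9.3758e+6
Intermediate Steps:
K = 1623/1525 (K = (108 + 1515)/(1344 + 181) = 1623/1525 ≈ 1.0643)
(1612 + s)*(-3010 + K) = (1612 - 4728)*(-3010 + 1623/1525) = -3116*(-4588627/1525) = 14298161732/1525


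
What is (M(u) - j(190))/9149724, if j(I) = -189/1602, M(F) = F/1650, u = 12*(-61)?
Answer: -15941/447878989800 ≈ -3.5592e-8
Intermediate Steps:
u = -732
M(F) = F/1650 (M(F) = F*(1/1650) = F/1650)
j(I) = -21/178 (j(I) = -189*1/1602 = -21/178)
(M(u) - j(190))/9149724 = ((1/1650)*(-732) - 1*(-21/178))/9149724 = (-122/275 + 21/178)*(1/9149724) = -15941/48950*1/9149724 = -15941/447878989800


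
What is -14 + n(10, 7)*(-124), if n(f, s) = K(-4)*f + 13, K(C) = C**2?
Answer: -21466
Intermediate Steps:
n(f, s) = 13 + 16*f (n(f, s) = (-4)**2*f + 13 = 16*f + 13 = 13 + 16*f)
-14 + n(10, 7)*(-124) = -14 + (13 + 16*10)*(-124) = -14 + (13 + 160)*(-124) = -14 + 173*(-124) = -14 - 21452 = -21466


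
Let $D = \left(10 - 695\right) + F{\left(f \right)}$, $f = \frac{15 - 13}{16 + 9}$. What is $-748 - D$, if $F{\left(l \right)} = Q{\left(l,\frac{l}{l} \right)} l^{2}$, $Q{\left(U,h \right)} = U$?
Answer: $- \frac{984383}{15625} \approx -63.0$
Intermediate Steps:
$f = \frac{2}{25} \approx 0.08$
$F{\left(l \right)} = l^{3}$ ($F{\left(l \right)} = l l^{2} = l^{3}$)
$D = - \frac{10703117}{15625}$ ($D = \left(10 - 695\right) + \left(\frac{2}{25}\right)^{3} = -685 + \frac{8}{15625} = - \frac{10703117}{15625} \approx -685.0$)
$-748 - D = -748 - - \frac{10703117}{15625} = -748 + \frac{10703117}{15625} = - \frac{984383}{15625}$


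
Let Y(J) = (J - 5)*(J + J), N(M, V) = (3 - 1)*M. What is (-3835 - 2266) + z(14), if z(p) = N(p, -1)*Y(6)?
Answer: -5765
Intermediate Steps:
N(M, V) = 2*M
Y(J) = 2*J*(-5 + J) (Y(J) = (-5 + J)*(2*J) = 2*J*(-5 + J))
z(p) = 24*p (z(p) = (2*p)*(2*6*(-5 + 6)) = (2*p)*(2*6*1) = (2*p)*12 = 24*p)
(-3835 - 2266) + z(14) = (-3835 - 2266) + 24*14 = -6101 + 336 = -5765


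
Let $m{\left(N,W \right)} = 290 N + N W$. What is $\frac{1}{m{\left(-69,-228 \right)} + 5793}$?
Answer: $\frac{1}{1515} \approx 0.00066007$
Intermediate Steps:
$\frac{1}{m{\left(-69,-228 \right)} + 5793} = \frac{1}{- 69 \left(290 - 228\right) + 5793} = \frac{1}{\left(-69\right) 62 + 5793} = \frac{1}{-4278 + 5793} = \frac{1}{1515}$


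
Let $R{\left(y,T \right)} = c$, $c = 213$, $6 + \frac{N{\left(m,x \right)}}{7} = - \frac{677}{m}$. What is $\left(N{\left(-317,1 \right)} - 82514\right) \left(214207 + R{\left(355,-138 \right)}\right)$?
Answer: $- \frac{5610409297460}{317} \approx -1.7698 \cdot 10^{10}$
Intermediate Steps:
$N{\left(m,x \right)} = -42 - \frac{4739}{m}$ ($N{\left(m,x \right)} = -42 + 7 \left(- \frac{677}{m}\right) = -42 - \frac{4739}{m}$)
$R{\left(y,T \right)} = 213$
$\left(N{\left(-317,1 \right)} - 82514\right) \left(214207 + R{\left(355,-138 \right)}\right) = \left(\left(-42 - \frac{4739}{-317}\right) - 82514\right) \left(214207 + 213\right) = \left(\left(-42 - - \frac{4739}{317}\right) - 82514\right) 214420 = \left(\left(-42 + \frac{4739}{317}\right) - 82514\right) 214420 = \left(- \frac{8575}{317} - 82514\right) 214420 = \left(- \frac{26165513}{317}\right) 214420 = - \frac{5610409297460}{317}$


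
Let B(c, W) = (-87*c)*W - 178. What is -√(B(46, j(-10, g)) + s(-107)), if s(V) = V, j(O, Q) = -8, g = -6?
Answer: -√31731 ≈ -178.13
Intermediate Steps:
B(c, W) = -178 - 87*W*c (B(c, W) = -87*W*c - 178 = -178 - 87*W*c)
-√(B(46, j(-10, g)) + s(-107)) = -√((-178 - 87*(-8)*46) - 107) = -√((-178 + 32016) - 107) = -√(31838 - 107) = -√31731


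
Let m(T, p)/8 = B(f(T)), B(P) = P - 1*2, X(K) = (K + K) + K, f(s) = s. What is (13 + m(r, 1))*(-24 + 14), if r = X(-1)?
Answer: 270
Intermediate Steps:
X(K) = 3*K (X(K) = 2*K + K = 3*K)
r = -3 (r = 3*(-1) = -3)
B(P) = -2 + P (B(P) = P - 2 = -2 + P)
m(T, p) = -16 + 8*T (m(T, p) = 8*(-2 + T) = -16 + 8*T)
(13 + m(r, 1))*(-24 + 14) = (13 + (-16 + 8*(-3)))*(-24 + 14) = (13 + (-16 - 24))*(-10) = (13 - 40)*(-10) = -27*(-10) = 270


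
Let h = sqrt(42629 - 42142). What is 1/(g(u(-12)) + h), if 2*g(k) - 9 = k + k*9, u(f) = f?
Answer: -222/10373 - 4*sqrt(487)/10373 ≈ -0.029912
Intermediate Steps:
g(k) = 9/2 + 5*k (g(k) = 9/2 + (k + k*9)/2 = 9/2 + (k + 9*k)/2 = 9/2 + (10*k)/2 = 9/2 + 5*k)
h = sqrt(487) ≈ 22.068
1/(g(u(-12)) + h) = 1/((9/2 + 5*(-12)) + sqrt(487)) = 1/((9/2 - 60) + sqrt(487)) = 1/(-111/2 + sqrt(487))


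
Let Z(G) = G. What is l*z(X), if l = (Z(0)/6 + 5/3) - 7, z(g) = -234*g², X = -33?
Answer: 1359072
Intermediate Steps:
l = -16/3 (l = (0/6 + 5/3) - 7 = (0*(⅙) + 5*(⅓)) - 7 = (0 + 5/3) - 7 = 5/3 - 7 = -16/3 ≈ -5.3333)
l*z(X) = -(-1248)*(-33)² = -(-1248)*1089 = -16/3*(-254826) = 1359072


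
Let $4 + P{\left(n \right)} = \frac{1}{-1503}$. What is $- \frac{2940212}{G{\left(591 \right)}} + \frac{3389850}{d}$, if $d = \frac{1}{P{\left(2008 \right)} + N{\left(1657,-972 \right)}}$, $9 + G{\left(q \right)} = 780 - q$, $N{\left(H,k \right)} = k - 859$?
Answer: $- \frac{46746255949351}{7515} \approx -6.2204 \cdot 10^{9}$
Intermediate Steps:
$N{\left(H,k \right)} = -859 + k$ ($N{\left(H,k \right)} = k - 859 = -859 + k$)
$P{\left(n \right)} = - \frac{6013}{1503}$ ($P{\left(n \right)} = -4 + \frac{1}{-1503} = -4 - \frac{1}{1503} = - \frac{6013}{1503}$)
$G{\left(q \right)} = 771 - q$ ($G{\left(q \right)} = -9 - \left(-780 + q\right) = 771 - q$)
$d = - \frac{1503}{2758006}$ ($d = \frac{1}{- \frac{6013}{1503} - 1831} = \frac{1}{- \frac{2758006}{1503}} = - \frac{1503}{2758006} \approx -0.00054496$)
$- \frac{2940212}{G{\left(591 \right)}} + \frac{3389850}{d} = - \frac{2940212}{771 - 591} + \frac{3389850}{- \frac{1503}{2758006}} = - \frac{2940212}{771 - 591} + 3389850 \left(- \frac{2758006}{1503}\right) = - \frac{2940212}{180} - \frac{1038802959900}{167} = \left(-2940212\right) \frac{1}{180} - \frac{1038802959900}{167} = - \frac{735053}{45} - \frac{1038802959900}{167} = - \frac{46746255949351}{7515}$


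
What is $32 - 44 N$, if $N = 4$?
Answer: $-144$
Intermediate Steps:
$32 - 44 N = 32 - 176 = -144$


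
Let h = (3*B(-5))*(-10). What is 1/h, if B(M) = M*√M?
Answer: -I*√5/750 ≈ -0.0029814*I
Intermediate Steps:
B(M) = M^(3/2)
h = 150*I*√5 (h = (3*(-5)^(3/2))*(-10) = (3*(-5*I*√5))*(-10) = -15*I*√5*(-10) = 150*I*√5 ≈ 335.41*I)
1/h = 1/(150*I*√5) = -I*√5/750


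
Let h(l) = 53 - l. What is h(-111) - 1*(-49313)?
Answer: 49477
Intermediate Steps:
h(-111) - 1*(-49313) = (53 - 1*(-111)) - 1*(-49313) = (53 + 111) + 49313 = 164 + 49313 = 49477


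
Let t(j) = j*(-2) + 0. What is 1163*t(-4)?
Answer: 9304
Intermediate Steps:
t(j) = -2*j (t(j) = -2*j + 0 = -2*j)
1163*t(-4) = 1163*(-2*(-4)) = 1163*8 = 9304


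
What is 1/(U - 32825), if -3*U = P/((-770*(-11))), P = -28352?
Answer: -12705/417027449 ≈ -3.0466e-5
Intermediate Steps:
U = 14176/12705 (U = -(-28352)/(3*((-770*(-11)))) = -(-28352)/(3*8470) = -⅓*(-14176/4235) = 14176/12705 ≈ 1.1158)
1/(U - 32825) = 1/(14176/12705 - 32825) = 1/(-417027449/12705) = -12705/417027449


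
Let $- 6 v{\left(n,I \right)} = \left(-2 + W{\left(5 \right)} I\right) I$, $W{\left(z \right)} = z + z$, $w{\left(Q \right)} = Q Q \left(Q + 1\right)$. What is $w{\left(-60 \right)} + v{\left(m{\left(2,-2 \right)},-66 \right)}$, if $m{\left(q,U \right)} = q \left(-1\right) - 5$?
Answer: $-219682$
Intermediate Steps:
$m{\left(q,U \right)} = -5 - q$ ($m{\left(q,U \right)} = - q - 5 = -5 - q$)
$w{\left(Q \right)} = Q^{2} \left(1 + Q\right)$
$W{\left(z \right)} = 2 z$
$v{\left(n,I \right)} = - \frac{I \left(-2 + 10 I\right)}{6}$ ($v{\left(n,I \right)} = - \frac{\left(-2 + 2 \cdot 5 I\right) I}{6} = - \frac{\left(-2 + 10 I\right) I}{6} = - \frac{I \left(-2 + 10 I\right)}{6}$)
$w{\left(-60 \right)} + v{\left(m{\left(2,-2 \right)},-66 \right)} = \left(-60\right)^{2} \left(1 - 60\right) + \frac{1}{3} \left(-66\right) \left(1 - -330\right) = 3600 \left(-59\right) + \frac{1}{3} \left(-66\right) \left(1 + 330\right) = -212400 + \frac{1}{3} \left(-66\right) 331 = -212400 - 7282 = -219682$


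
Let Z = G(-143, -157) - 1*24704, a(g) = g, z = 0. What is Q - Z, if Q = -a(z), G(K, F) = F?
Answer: 24861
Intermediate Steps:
Z = -24861 (Z = -157 - 1*24704 = -157 - 24704 = -24861)
Q = 0 (Q = -1*0 = 0)
Q - Z = 0 - 1*(-24861) = 0 + 24861 = 24861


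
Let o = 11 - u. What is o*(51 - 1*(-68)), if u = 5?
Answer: 714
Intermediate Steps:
o = 6 (o = 11 - 1*5 = 11 - 5 = 6)
o*(51 - 1*(-68)) = 6*(51 - 1*(-68)) = 6*(51 + 68) = 6*119 = 714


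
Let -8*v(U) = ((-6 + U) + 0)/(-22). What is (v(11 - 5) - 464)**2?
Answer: 215296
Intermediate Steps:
v(U) = -3/88 + U/176 (v(U) = -((-6 + U) + 0)/(8*(-22)) = -(-6 + U)*(-1)/(8*22) = -(3/11 - U/22)/8 = -3/88 + U/176)
(v(11 - 5) - 464)**2 = ((-3/88 + (11 - 5)/176) - 464)**2 = ((-3/88 + (1/176)*6) - 464)**2 = ((-3/88 + 3/88) - 464)**2 = (0 - 464)**2 = (-464)**2 = 215296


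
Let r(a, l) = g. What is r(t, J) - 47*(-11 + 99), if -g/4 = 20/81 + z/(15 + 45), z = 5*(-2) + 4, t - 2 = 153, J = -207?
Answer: -1675318/405 ≈ -4136.6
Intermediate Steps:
t = 155 (t = 2 + 153 = 155)
z = -6 (z = -10 + 4 = -6)
g = -238/405 (g = -4*(20/81 - 6/(15 + 45)) = -4*(20*(1/81) - 6/60) = -4*(20/81 - 6*1/60) = -4*(20/81 - ⅒) = -4*119/810 = -238/405 ≈ -0.58765)
r(a, l) = -238/405
r(t, J) - 47*(-11 + 99) = -238/405 - 47*(-11 + 99) = -238/405 - 47*88 = -238/405 - 4136 = -1675318/405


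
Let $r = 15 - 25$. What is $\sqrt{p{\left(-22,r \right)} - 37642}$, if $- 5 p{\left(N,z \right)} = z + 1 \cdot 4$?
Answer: $\frac{2 i \sqrt{235255}}{5} \approx 194.01 i$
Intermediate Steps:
$r = -10$
$p{\left(N,z \right)} = - \frac{4}{5} - \frac{z}{5}$ ($p{\left(N,z \right)} = - \frac{z + 1 \cdot 4}{5} = - \frac{z + 4}{5} = - \frac{4 + z}{5} = - \frac{4}{5} - \frac{z}{5}$)
$\sqrt{p{\left(-22,r \right)} - 37642} = \sqrt{\left(- \frac{4}{5} - -2\right) - 37642} = \sqrt{\left(- \frac{4}{5} + 2\right) - 37642} = \sqrt{\frac{6}{5} - 37642} = \sqrt{- \frac{188204}{5}} = \frac{2 i \sqrt{235255}}{5}$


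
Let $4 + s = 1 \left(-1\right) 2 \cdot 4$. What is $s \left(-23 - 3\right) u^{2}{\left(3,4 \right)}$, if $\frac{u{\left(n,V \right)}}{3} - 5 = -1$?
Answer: $44928$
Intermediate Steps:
$u{\left(n,V \right)} = 12$ ($u{\left(n,V \right)} = 15 + 3 \left(-1\right) = 15 - 3 = 12$)
$s = -12$ ($s = -4 + 1 \left(-1\right) 2 \cdot 4 = -4 + \left(-1\right) 2 \cdot 4 = -4 - 8 = -12$)
$s \left(-23 - 3\right) u^{2}{\left(3,4 \right)} = - 12 \left(-23 - 3\right) 12^{2} = \left(-12\right) \left(-26\right) 144 = 312 \cdot 144 = 44928$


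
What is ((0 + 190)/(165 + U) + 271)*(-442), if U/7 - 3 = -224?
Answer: -82727372/691 ≈ -1.1972e+5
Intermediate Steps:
U = -1547 (U = 21 + 7*(-224) = 21 - 1568 = -1547)
((0 + 190)/(165 + U) + 271)*(-442) = ((0 + 190)/(165 - 1547) + 271)*(-442) = (190/(-1382) + 271)*(-442) = (190*(-1/1382) + 271)*(-442) = (-95/691 + 271)*(-442) = (187166/691)*(-442) = -82727372/691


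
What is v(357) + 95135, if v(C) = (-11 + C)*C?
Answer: 218657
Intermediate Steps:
v(C) = C*(-11 + C)
v(357) + 95135 = 357*(-11 + 357) + 95135 = 357*346 + 95135 = 123522 + 95135 = 218657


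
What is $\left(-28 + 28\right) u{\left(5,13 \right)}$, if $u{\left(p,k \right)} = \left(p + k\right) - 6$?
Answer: $0$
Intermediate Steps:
$u{\left(p,k \right)} = -6 + k + p$ ($u{\left(p,k \right)} = \left(k + p\right) - 6 = -6 + k + p$)
$\left(-28 + 28\right) u{\left(5,13 \right)} = \left(-28 + 28\right) \left(-6 + 13 + 5\right) = 0 \cdot 12 = 0$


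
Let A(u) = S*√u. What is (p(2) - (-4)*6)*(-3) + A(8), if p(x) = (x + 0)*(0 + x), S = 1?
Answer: -84 + 2*√2 ≈ -81.172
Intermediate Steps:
p(x) = x² (p(x) = x*x = x²)
A(u) = √u (A(u) = 1*√u = √u)
(p(2) - (-4)*6)*(-3) + A(8) = (2² - (-4)*6)*(-3) + √8 = (4 - 1*(-24))*(-3) + 2*√2 = (4 + 24)*(-3) + 2*√2 = 28*(-3) + 2*√2 = -84 + 2*√2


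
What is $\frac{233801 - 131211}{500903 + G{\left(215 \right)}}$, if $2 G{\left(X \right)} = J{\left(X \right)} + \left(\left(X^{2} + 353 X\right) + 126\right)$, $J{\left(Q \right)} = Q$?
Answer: $\frac{205180}{1124267} \approx 0.1825$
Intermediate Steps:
$G{\left(X \right)} = 63 + \frac{X^{2}}{2} + 177 X$ ($G{\left(X \right)} = \frac{X + \left(\left(X^{2} + 353 X\right) + 126\right)}{2} = \frac{X + \left(126 + X^{2} + 353 X\right)}{2} = \frac{126 + X^{2} + 354 X}{2} = 63 + \frac{X^{2}}{2} + 177 X$)
$\frac{233801 - 131211}{500903 + G{\left(215 \right)}} = \frac{233801 - 131211}{500903 + \left(63 + \frac{215^{2}}{2} + 177 \cdot 215\right)} = \frac{102590}{500903 + \left(63 + \frac{1}{2} \cdot 46225 + 38055\right)} = \frac{102590}{500903 + \left(63 + \frac{46225}{2} + 38055\right)} = \frac{102590}{500903 + \frac{122461}{2}} = \frac{102590}{\frac{1124267}{2}} = 102590 \cdot \frac{2}{1124267} = \frac{205180}{1124267}$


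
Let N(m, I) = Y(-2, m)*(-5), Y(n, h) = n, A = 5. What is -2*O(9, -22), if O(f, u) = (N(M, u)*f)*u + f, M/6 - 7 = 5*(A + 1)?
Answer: 3942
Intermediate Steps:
M = 222 (M = 42 + 6*(5*(5 + 1)) = 42 + 6*(5*6) = 42 + 6*30 = 42 + 180 = 222)
N(m, I) = 10 (N(m, I) = -2*(-5) = 10)
O(f, u) = f + 10*f*u (O(f, u) = (10*f)*u + f = 10*f*u + f = f + 10*f*u)
-2*O(9, -22) = -18*(1 + 10*(-22)) = -18*(1 - 220) = -18*(-219) = -2*(-1971) = 3942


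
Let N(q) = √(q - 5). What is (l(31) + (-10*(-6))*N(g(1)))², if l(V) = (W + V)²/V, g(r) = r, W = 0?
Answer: -13439 + 7440*I ≈ -13439.0 + 7440.0*I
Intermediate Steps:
N(q) = √(-5 + q)
l(V) = V (l(V) = (0 + V)²/V = V²/V = V)
(l(31) + (-10*(-6))*N(g(1)))² = (31 + (-10*(-6))*√(-5 + 1))² = (31 + 60*√(-4))² = (31 + 60*(2*I))² = (31 + 120*I)²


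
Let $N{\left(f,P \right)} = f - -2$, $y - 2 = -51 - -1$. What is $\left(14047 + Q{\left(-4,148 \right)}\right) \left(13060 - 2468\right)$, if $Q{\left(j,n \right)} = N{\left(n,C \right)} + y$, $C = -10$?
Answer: $149866208$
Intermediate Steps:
$y = -48$ ($y = 2 - 50 = -48$)
$N{\left(f,P \right)} = 2 + f$ ($N{\left(f,P \right)} = f + 2 = 2 + f$)
$Q{\left(j,n \right)} = -46 + n$ ($Q{\left(j,n \right)} = \left(2 + n\right) - 48 = -46 + n$)
$\left(14047 + Q{\left(-4,148 \right)}\right) \left(13060 - 2468\right) = \left(14047 + \left(-46 + 148\right)\right) \left(13060 - 2468\right) = \left(14047 + 102\right) 10592 = 14149 \cdot 10592 = 149866208$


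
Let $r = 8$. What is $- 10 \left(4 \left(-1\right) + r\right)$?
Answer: $-40$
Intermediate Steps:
$- 10 \left(4 \left(-1\right) + r\right) = - 10 \left(4 \left(-1\right) + 8\right) = - 10 \left(-4 + 8\right) = \left(-10\right) 4 = -40$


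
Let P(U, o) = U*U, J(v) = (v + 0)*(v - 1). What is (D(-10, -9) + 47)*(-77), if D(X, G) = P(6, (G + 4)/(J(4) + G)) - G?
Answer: -7084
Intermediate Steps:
J(v) = v*(-1 + v)
P(U, o) = U**2
D(X, G) = 36 - G (D(X, G) = 6**2 - G = 36 - G)
(D(-10, -9) + 47)*(-77) = ((36 - 1*(-9)) + 47)*(-77) = ((36 + 9) + 47)*(-77) = (45 + 47)*(-77) = 92*(-77) = -7084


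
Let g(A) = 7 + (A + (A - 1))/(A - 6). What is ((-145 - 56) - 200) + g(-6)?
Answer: -4715/12 ≈ -392.92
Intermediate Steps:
g(A) = 7 + (-1 + 2*A)/(-6 + A) (g(A) = 7 + (A + (-1 + A))/(-6 + A) = 7 + (-1 + 2*A)/(-6 + A))
((-145 - 56) - 200) + g(-6) = ((-145 - 56) - 200) + (-43 + 9*(-6))/(-6 - 6) = (-201 - 200) + (-43 - 54)/(-12) = -401 - 1/12*(-97) = -401 + 97/12 = -4715/12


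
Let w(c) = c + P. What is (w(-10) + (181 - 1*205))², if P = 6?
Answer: 784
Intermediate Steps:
w(c) = 6 + c (w(c) = c + 6 = 6 + c)
(w(-10) + (181 - 1*205))² = ((6 - 10) + (181 - 1*205))² = (-4 + (181 - 205))² = (-4 - 24)² = (-28)² = 784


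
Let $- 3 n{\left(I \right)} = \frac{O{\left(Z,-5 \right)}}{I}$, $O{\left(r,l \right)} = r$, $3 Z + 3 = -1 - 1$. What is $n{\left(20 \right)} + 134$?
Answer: $\frac{4825}{36} \approx 134.03$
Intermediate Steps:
$Z = - \frac{5}{3}$ ($Z = -1 + \frac{-1 - 1}{3} = -1 + \frac{1}{3} \left(-2\right) = -1 - \frac{2}{3} = - \frac{5}{3} \approx -1.6667$)
$n{\left(I \right)} = \frac{5}{9 I}$ ($n{\left(I \right)} = - \frac{\left(- \frac{5}{3}\right) \frac{1}{I}}{3} = \frac{5}{9 I}$)
$n{\left(20 \right)} + 134 = \frac{5}{9 \cdot 20} + 134 = \frac{5}{9} \cdot \frac{1}{20} + 134 = \frac{1}{36} + 134 = \frac{4825}{36}$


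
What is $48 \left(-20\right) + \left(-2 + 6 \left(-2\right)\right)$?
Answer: $-974$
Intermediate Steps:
$48 \left(-20\right) + \left(-2 + 6 \left(-2\right)\right) = -960 - 14 = -974$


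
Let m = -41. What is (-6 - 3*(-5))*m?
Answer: -369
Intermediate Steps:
(-6 - 3*(-5))*m = (-6 - 3*(-5))*(-41) = (-6 + 15)*(-41) = 9*(-41) = -369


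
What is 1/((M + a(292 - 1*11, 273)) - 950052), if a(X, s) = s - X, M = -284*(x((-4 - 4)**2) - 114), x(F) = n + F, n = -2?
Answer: -1/935292 ≈ -1.0692e-6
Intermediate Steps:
x(F) = -2 + F
M = 14768 (M = -284*((-2 + (-4 - 4)**2) - 114) = -284*((-2 + (-8)**2) - 114) = -284*((-2 + 64) - 114) = -284*(62 - 114) = -284*(-52) = 14768)
1/((M + a(292 - 1*11, 273)) - 950052) = 1/((14768 + (273 - (292 - 1*11))) - 950052) = 1/((14768 + (273 - (292 - 11))) - 950052) = 1/((14768 + (273 - 1*281)) - 950052) = 1/((14768 + (273 - 281)) - 950052) = 1/((14768 - 8) - 950052) = 1/(14760 - 950052) = 1/(-935292) = -1/935292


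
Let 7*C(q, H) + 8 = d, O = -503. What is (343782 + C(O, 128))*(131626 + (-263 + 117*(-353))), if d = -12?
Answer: 30961437164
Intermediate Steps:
C(q, H) = -20/7 (C(q, H) = -8/7 + (1/7)*(-12) = -8/7 - 12/7 = -20/7)
(343782 + C(O, 128))*(131626 + (-263 + 117*(-353))) = (343782 - 20/7)*(131626 + (-263 + 117*(-353))) = 2406454*(131626 + (-263 - 41301))/7 = 2406454*(131626 - 41564)/7 = (2406454/7)*90062 = 30961437164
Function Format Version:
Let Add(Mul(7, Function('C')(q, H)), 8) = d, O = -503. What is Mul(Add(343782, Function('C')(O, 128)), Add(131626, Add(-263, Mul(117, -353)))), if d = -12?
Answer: 30961437164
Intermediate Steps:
Function('C')(q, H) = Rational(-20, 7) (Function('C')(q, H) = Add(Rational(-8, 7), Mul(Rational(1, 7), -12)) = Add(Rational(-8, 7), Rational(-12, 7)) = Rational(-20, 7))
Mul(Add(343782, Function('C')(O, 128)), Add(131626, Add(-263, Mul(117, -353)))) = Mul(Add(343782, Rational(-20, 7)), Add(131626, Add(-263, Mul(117, -353)))) = Mul(Rational(2406454, 7), Add(131626, Add(-263, -41301))) = Mul(Rational(2406454, 7), Add(131626, -41564)) = Mul(Rational(2406454, 7), 90062) = 30961437164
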